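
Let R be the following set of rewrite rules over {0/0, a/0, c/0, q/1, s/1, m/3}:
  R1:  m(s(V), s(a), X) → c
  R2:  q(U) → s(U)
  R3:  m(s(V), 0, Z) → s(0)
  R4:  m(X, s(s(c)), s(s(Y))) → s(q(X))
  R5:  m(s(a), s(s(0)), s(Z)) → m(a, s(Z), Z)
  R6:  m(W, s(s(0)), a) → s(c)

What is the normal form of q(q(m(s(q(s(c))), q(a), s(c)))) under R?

s(s(c))

1. q(q(m(s(q(s(c))), q(a), s(c))))  →  s(q(m(s(q(s(c))), q(a), s(c))))   [R2 at ε]
2. s(q(m(s(q(s(c))), q(a), s(c))))  →  s(s(m(s(q(s(c))), q(a), s(c))))   [R2 at 1]
3. s(s(m(s(q(s(c))), q(a), s(c))))  →  s(s(m(s(s(s(c))), q(a), s(c))))   [R2 at 1.1.1.1]
4. s(s(m(s(s(s(c))), q(a), s(c))))  →  s(s(m(s(s(s(c))), s(a), s(c))))   [R2 at 1.1.2]
5. s(s(m(s(s(s(c))), s(a), s(c))))  →  s(s(c))   [R1 at 1.1]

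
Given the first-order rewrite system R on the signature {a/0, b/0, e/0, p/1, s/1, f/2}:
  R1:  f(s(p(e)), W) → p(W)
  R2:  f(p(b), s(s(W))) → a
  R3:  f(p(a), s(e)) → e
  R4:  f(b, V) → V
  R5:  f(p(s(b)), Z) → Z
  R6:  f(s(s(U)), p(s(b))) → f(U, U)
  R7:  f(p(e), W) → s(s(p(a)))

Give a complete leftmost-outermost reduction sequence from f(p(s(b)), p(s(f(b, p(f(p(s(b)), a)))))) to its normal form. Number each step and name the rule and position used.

1. f(p(s(b)), p(s(f(b, p(f(p(s(b)), a))))))  →  p(s(f(b, p(f(p(s(b)), a)))))   [R5 at ε]
2. p(s(f(b, p(f(p(s(b)), a)))))  →  p(s(p(f(p(s(b)), a))))   [R4 at 1.1]
3. p(s(p(f(p(s(b)), a))))  →  p(s(p(a)))   [R5 at 1.1.1]

p(s(p(a)))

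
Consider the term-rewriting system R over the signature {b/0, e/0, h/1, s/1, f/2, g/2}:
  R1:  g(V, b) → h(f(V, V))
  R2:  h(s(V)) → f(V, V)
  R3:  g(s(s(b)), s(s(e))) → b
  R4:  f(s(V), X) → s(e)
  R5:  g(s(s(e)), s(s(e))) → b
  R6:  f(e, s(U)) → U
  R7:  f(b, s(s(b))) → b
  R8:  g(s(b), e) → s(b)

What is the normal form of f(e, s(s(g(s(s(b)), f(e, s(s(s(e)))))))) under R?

1. f(e, s(s(g(s(s(b)), f(e, s(s(s(e))))))))  →  s(g(s(s(b)), f(e, s(s(s(e))))))   [R6 at ε]
2. s(g(s(s(b)), f(e, s(s(s(e))))))  →  s(g(s(s(b)), s(s(e))))   [R6 at 1.2]
3. s(g(s(s(b)), s(s(e))))  →  s(b)   [R3 at 1]

s(b)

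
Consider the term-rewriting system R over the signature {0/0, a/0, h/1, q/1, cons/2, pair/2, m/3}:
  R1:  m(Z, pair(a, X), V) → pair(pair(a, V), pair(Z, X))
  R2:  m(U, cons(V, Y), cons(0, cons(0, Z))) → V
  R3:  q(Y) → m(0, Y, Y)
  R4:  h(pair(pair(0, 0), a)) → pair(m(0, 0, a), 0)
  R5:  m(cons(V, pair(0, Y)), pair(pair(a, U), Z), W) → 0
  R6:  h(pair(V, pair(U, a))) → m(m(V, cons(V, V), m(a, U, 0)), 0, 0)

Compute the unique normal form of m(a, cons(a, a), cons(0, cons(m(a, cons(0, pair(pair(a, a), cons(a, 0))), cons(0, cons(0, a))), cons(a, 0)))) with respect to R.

1. m(a, cons(a, a), cons(0, cons(m(a, cons(0, pair(pair(a, a), cons(a, 0))), cons(0, cons(0, a))), cons(a, 0))))  →  m(a, cons(a, a), cons(0, cons(0, cons(a, 0))))   [R2 at 3.2.1]
2. m(a, cons(a, a), cons(0, cons(0, cons(a, 0))))  →  a   [R2 at ε]

a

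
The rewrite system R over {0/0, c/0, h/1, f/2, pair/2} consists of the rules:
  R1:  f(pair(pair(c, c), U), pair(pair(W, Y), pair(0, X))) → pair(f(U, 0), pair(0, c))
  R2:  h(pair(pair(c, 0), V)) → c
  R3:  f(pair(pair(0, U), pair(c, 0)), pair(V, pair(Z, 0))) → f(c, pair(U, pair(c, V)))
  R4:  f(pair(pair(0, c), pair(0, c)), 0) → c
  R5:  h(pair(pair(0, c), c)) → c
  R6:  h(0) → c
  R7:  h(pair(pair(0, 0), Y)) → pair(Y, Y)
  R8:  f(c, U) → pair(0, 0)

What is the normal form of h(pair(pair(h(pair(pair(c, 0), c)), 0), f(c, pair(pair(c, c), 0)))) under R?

c

1. h(pair(pair(h(pair(pair(c, 0), c)), 0), f(c, pair(pair(c, c), 0))))  →  h(pair(pair(c, 0), f(c, pair(pair(c, c), 0))))   [R2 at 1.1.1]
2. h(pair(pair(c, 0), f(c, pair(pair(c, c), 0))))  →  c   [R2 at ε]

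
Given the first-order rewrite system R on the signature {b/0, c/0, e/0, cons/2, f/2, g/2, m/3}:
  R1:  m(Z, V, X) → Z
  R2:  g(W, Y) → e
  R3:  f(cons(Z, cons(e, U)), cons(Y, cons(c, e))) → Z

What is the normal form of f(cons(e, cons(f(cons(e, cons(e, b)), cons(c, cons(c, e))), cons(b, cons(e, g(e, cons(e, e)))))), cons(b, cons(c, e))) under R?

e

1. f(cons(e, cons(f(cons(e, cons(e, b)), cons(c, cons(c, e))), cons(b, cons(e, g(e, cons(e, e)))))), cons(b, cons(c, e)))  →  f(cons(e, cons(e, cons(b, cons(e, g(e, cons(e, e)))))), cons(b, cons(c, e)))   [R3 at 1.2.1]
2. f(cons(e, cons(e, cons(b, cons(e, g(e, cons(e, e)))))), cons(b, cons(c, e)))  →  e   [R3 at ε]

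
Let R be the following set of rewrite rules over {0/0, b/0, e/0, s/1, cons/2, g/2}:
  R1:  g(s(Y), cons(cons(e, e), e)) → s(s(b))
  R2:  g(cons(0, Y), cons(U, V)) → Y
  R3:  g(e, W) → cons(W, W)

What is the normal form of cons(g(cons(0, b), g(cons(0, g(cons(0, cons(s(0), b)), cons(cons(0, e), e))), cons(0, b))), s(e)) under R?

1. cons(g(cons(0, b), g(cons(0, g(cons(0, cons(s(0), b)), cons(cons(0, e), e))), cons(0, b))), s(e))  →  cons(g(cons(0, b), g(cons(0, cons(s(0), b)), cons(cons(0, e), e))), s(e))   [R2 at 1.2]
2. cons(g(cons(0, b), g(cons(0, cons(s(0), b)), cons(cons(0, e), e))), s(e))  →  cons(g(cons(0, b), cons(s(0), b)), s(e))   [R2 at 1.2]
3. cons(g(cons(0, b), cons(s(0), b)), s(e))  →  cons(b, s(e))   [R2 at 1]

cons(b, s(e))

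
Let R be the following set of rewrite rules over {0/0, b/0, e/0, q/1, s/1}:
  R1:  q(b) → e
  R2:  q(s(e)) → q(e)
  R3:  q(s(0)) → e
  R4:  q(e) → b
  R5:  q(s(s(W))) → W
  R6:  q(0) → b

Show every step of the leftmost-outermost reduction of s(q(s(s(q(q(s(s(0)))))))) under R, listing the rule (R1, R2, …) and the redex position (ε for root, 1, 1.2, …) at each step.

s(b)

1. s(q(s(s(q(q(s(s(0))))))))  →  s(q(q(s(s(0)))))   [R5 at 1]
2. s(q(q(s(s(0)))))  →  s(q(0))   [R5 at 1.1]
3. s(q(0))  →  s(b)   [R6 at 1]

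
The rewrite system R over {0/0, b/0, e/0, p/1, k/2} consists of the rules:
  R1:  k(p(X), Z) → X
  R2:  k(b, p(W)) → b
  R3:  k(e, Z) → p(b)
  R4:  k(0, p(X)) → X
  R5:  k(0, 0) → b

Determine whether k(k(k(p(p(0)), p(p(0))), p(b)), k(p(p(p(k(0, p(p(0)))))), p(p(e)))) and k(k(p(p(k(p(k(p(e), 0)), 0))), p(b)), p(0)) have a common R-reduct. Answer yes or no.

Reduce t₁ = k(k(k(p(p(0)), p(p(0))), p(b)), k(p(p(p(k(0, p(p(0)))))), p(p(e)))):
1. k(k(k(p(p(0)), p(p(0))), p(b)), k(p(p(p(k(0, p(p(0)))))), p(p(e))))  →  k(k(p(0), p(b)), k(p(p(p(k(0, p(p(0)))))), p(p(e))))   [R1 at 1.1]
2. k(k(p(0), p(b)), k(p(p(p(k(0, p(p(0)))))), p(p(e))))  →  k(0, k(p(p(p(k(0, p(p(0)))))), p(p(e))))   [R1 at 1]
3. k(0, k(p(p(p(k(0, p(p(0)))))), p(p(e))))  →  k(0, p(p(k(0, p(p(0))))))   [R1 at 2]
4. k(0, p(p(k(0, p(p(0))))))  →  p(k(0, p(p(0))))   [R4 at ε]
5. p(k(0, p(p(0))))  →  p(p(0))   [R4 at 1]

Reduce t₂ = k(k(p(p(k(p(k(p(e), 0)), 0))), p(b)), p(0)):
1. k(k(p(p(k(p(k(p(e), 0)), 0))), p(b)), p(0))  →  k(p(k(p(k(p(e), 0)), 0)), p(0))   [R1 at 1]
2. k(p(k(p(k(p(e), 0)), 0)), p(0))  →  k(p(k(p(e), 0)), 0)   [R1 at ε]
3. k(p(k(p(e), 0)), 0)  →  k(p(e), 0)   [R1 at ε]
4. k(p(e), 0)  →  e   [R1 at ε]

no — NF(t₁) = p(p(0)), NF(t₂) = e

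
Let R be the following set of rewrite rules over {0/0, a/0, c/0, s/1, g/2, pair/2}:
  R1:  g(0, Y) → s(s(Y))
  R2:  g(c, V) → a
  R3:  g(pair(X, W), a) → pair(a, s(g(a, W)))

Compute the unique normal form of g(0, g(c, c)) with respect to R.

s(s(a))

1. g(0, g(c, c))  →  s(s(g(c, c)))   [R1 at ε]
2. s(s(g(c, c)))  →  s(s(a))   [R2 at 1.1]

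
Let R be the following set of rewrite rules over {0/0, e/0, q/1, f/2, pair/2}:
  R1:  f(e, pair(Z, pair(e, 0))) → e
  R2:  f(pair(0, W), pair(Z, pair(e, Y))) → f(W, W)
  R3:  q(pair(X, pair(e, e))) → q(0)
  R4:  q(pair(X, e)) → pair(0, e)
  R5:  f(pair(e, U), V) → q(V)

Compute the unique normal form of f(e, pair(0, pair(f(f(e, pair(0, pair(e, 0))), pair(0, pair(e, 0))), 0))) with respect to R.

1. f(e, pair(0, pair(f(f(e, pair(0, pair(e, 0))), pair(0, pair(e, 0))), 0)))  →  f(e, pair(0, pair(f(e, pair(0, pair(e, 0))), 0)))   [R1 at 2.2.1.1]
2. f(e, pair(0, pair(f(e, pair(0, pair(e, 0))), 0)))  →  f(e, pair(0, pair(e, 0)))   [R1 at 2.2.1]
3. f(e, pair(0, pair(e, 0)))  →  e   [R1 at ε]

e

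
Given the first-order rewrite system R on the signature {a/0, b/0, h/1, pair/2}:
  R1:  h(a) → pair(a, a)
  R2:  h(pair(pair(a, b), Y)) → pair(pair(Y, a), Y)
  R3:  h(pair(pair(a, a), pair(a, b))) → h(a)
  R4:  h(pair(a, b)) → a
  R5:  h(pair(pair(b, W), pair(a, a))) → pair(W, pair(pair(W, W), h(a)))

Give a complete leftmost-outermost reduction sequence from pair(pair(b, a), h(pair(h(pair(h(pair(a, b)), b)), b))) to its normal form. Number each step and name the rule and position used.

1. pair(pair(b, a), h(pair(h(pair(h(pair(a, b)), b)), b)))  →  pair(pair(b, a), h(pair(h(pair(a, b)), b)))   [R4 at 2.1.1.1.1]
2. pair(pair(b, a), h(pair(h(pair(a, b)), b)))  →  pair(pair(b, a), h(pair(a, b)))   [R4 at 2.1.1]
3. pair(pair(b, a), h(pair(a, b)))  →  pair(pair(b, a), a)   [R4 at 2]

pair(pair(b, a), a)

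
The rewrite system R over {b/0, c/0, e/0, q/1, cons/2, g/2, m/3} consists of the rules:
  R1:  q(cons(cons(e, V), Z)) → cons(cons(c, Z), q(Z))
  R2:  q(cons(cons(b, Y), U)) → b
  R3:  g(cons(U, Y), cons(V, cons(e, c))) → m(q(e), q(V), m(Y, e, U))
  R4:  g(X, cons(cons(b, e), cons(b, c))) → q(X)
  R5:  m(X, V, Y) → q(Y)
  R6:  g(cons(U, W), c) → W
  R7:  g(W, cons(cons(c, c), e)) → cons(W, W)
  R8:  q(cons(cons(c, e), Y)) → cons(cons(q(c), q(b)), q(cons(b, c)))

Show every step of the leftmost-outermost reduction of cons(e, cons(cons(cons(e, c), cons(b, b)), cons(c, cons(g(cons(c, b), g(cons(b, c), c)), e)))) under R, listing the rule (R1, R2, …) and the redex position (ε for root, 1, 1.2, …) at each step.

1. cons(e, cons(cons(cons(e, c), cons(b, b)), cons(c, cons(g(cons(c, b), g(cons(b, c), c)), e))))  →  cons(e, cons(cons(cons(e, c), cons(b, b)), cons(c, cons(g(cons(c, b), c), e))))   [R6 at 2.2.2.1.2]
2. cons(e, cons(cons(cons(e, c), cons(b, b)), cons(c, cons(g(cons(c, b), c), e))))  →  cons(e, cons(cons(cons(e, c), cons(b, b)), cons(c, cons(b, e))))   [R6 at 2.2.2.1]

cons(e, cons(cons(cons(e, c), cons(b, b)), cons(c, cons(b, e))))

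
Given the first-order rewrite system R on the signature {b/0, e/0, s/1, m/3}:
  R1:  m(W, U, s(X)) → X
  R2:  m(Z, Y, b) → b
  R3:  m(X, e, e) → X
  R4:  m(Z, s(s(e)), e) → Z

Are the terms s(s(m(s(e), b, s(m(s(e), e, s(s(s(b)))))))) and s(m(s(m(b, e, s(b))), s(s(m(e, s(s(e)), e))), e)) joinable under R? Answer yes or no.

Reduce t₁ = s(s(m(s(e), b, s(m(s(e), e, s(s(s(b)))))))):
1. s(s(m(s(e), b, s(m(s(e), e, s(s(s(b))))))))  →  s(s(m(s(e), e, s(s(s(b))))))   [R1 at 1.1]
2. s(s(m(s(e), e, s(s(s(b))))))  →  s(s(s(s(b))))   [R1 at 1.1]

Reduce t₂ = s(m(s(m(b, e, s(b))), s(s(m(e, s(s(e)), e))), e)):
1. s(m(s(m(b, e, s(b))), s(s(m(e, s(s(e)), e))), e))  →  s(m(s(b), s(s(m(e, s(s(e)), e))), e))   [R1 at 1.1.1]
2. s(m(s(b), s(s(m(e, s(s(e)), e))), e))  →  s(m(s(b), s(s(e)), e))   [R4 at 1.2.1.1]
3. s(m(s(b), s(s(e)), e))  →  s(s(b))   [R4 at 1]

no — NF(t₁) = s(s(s(s(b)))), NF(t₂) = s(s(b))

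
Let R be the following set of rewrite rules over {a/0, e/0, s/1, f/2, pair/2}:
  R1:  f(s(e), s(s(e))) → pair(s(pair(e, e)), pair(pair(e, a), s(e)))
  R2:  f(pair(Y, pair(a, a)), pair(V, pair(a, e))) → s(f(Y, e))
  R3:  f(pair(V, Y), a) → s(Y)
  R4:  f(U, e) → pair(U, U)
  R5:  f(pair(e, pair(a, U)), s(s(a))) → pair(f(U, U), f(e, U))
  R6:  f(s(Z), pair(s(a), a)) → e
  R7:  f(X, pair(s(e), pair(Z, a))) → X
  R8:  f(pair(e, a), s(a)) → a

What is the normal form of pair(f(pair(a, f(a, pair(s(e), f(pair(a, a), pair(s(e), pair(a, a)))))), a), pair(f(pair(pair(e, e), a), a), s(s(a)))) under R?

pair(s(a), pair(s(a), s(s(a))))

1. pair(f(pair(a, f(a, pair(s(e), f(pair(a, a), pair(s(e), pair(a, a)))))), a), pair(f(pair(pair(e, e), a), a), s(s(a))))  →  pair(s(f(a, pair(s(e), f(pair(a, a), pair(s(e), pair(a, a)))))), pair(f(pair(pair(e, e), a), a), s(s(a))))   [R3 at 1]
2. pair(s(f(a, pair(s(e), f(pair(a, a), pair(s(e), pair(a, a)))))), pair(f(pair(pair(e, e), a), a), s(s(a))))  →  pair(s(f(a, pair(s(e), pair(a, a)))), pair(f(pair(pair(e, e), a), a), s(s(a))))   [R7 at 1.1.2.2]
3. pair(s(f(a, pair(s(e), pair(a, a)))), pair(f(pair(pair(e, e), a), a), s(s(a))))  →  pair(s(a), pair(f(pair(pair(e, e), a), a), s(s(a))))   [R7 at 1.1]
4. pair(s(a), pair(f(pair(pair(e, e), a), a), s(s(a))))  →  pair(s(a), pair(s(a), s(s(a))))   [R3 at 2.1]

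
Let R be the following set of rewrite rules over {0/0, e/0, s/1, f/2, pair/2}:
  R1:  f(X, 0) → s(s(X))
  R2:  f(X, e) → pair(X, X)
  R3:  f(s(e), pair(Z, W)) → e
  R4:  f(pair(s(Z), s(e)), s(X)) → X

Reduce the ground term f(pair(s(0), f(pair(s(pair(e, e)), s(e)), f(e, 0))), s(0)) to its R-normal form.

0

1. f(pair(s(0), f(pair(s(pair(e, e)), s(e)), f(e, 0))), s(0))  →  f(pair(s(0), f(pair(s(pair(e, e)), s(e)), s(s(e)))), s(0))   [R1 at 1.2.2]
2. f(pair(s(0), f(pair(s(pair(e, e)), s(e)), s(s(e)))), s(0))  →  f(pair(s(0), s(e)), s(0))   [R4 at 1.2]
3. f(pair(s(0), s(e)), s(0))  →  0   [R4 at ε]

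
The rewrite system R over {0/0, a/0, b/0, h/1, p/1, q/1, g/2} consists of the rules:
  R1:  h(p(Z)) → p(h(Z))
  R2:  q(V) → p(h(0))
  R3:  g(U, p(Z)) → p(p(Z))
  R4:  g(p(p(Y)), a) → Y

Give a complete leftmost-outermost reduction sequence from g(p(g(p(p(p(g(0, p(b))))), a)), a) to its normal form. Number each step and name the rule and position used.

p(p(b))

1. g(p(g(p(p(p(g(0, p(b))))), a)), a)  →  g(p(p(g(0, p(b)))), a)   [R4 at 1.1]
2. g(p(p(g(0, p(b)))), a)  →  g(0, p(b))   [R4 at ε]
3. g(0, p(b))  →  p(p(b))   [R3 at ε]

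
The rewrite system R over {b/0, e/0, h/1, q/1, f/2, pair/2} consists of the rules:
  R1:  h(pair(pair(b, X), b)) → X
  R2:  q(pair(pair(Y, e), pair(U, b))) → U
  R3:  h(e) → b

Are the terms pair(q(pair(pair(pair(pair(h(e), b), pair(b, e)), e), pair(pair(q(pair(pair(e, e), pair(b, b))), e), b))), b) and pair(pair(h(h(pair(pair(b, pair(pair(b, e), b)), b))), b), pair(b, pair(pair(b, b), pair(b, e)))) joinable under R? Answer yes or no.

no — NF(t₁) = pair(pair(b, e), b), NF(t₂) = pair(pair(e, b), pair(b, pair(pair(b, b), pair(b, e))))

Reduce t₁ = pair(q(pair(pair(pair(pair(h(e), b), pair(b, e)), e), pair(pair(q(pair(pair(e, e), pair(b, b))), e), b))), b):
1. pair(q(pair(pair(pair(pair(h(e), b), pair(b, e)), e), pair(pair(q(pair(pair(e, e), pair(b, b))), e), b))), b)  →  pair(pair(q(pair(pair(e, e), pair(b, b))), e), b)   [R2 at 1]
2. pair(pair(q(pair(pair(e, e), pair(b, b))), e), b)  →  pair(pair(b, e), b)   [R2 at 1.1]

Reduce t₂ = pair(pair(h(h(pair(pair(b, pair(pair(b, e), b)), b))), b), pair(b, pair(pair(b, b), pair(b, e)))):
1. pair(pair(h(h(pair(pair(b, pair(pair(b, e), b)), b))), b), pair(b, pair(pair(b, b), pair(b, e))))  →  pair(pair(h(pair(pair(b, e), b)), b), pair(b, pair(pair(b, b), pair(b, e))))   [R1 at 1.1.1]
2. pair(pair(h(pair(pair(b, e), b)), b), pair(b, pair(pair(b, b), pair(b, e))))  →  pair(pair(e, b), pair(b, pair(pair(b, b), pair(b, e))))   [R1 at 1.1]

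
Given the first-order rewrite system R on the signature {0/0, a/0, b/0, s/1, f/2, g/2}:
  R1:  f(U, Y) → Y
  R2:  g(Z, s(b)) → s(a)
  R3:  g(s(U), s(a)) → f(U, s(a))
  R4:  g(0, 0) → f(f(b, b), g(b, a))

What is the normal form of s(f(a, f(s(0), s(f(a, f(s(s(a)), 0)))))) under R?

s(s(0))

1. s(f(a, f(s(0), s(f(a, f(s(s(a)), 0))))))  →  s(f(s(0), s(f(a, f(s(s(a)), 0)))))   [R1 at 1]
2. s(f(s(0), s(f(a, f(s(s(a)), 0)))))  →  s(s(f(a, f(s(s(a)), 0))))   [R1 at 1]
3. s(s(f(a, f(s(s(a)), 0))))  →  s(s(f(s(s(a)), 0)))   [R1 at 1.1]
4. s(s(f(s(s(a)), 0)))  →  s(s(0))   [R1 at 1.1]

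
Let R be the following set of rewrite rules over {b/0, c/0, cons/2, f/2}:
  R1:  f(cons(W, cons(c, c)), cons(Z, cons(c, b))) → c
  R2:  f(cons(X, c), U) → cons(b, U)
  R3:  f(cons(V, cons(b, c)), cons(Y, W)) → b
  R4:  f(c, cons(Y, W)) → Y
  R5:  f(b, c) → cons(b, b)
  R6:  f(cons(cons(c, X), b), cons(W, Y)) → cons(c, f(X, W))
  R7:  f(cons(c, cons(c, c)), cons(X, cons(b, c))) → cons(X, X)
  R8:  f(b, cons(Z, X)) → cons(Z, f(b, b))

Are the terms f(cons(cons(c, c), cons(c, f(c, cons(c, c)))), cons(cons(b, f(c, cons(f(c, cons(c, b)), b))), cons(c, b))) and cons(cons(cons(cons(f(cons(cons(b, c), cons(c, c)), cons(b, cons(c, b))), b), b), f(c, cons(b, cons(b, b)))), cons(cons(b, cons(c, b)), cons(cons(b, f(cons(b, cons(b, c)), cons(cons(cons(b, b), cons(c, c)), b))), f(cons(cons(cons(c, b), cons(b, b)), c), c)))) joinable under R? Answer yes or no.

no — NF(t₁) = c, NF(t₂) = cons(cons(cons(cons(c, b), b), b), cons(cons(b, cons(c, b)), cons(cons(b, b), cons(b, c))))

Reduce t₁ = f(cons(cons(c, c), cons(c, f(c, cons(c, c)))), cons(cons(b, f(c, cons(f(c, cons(c, b)), b))), cons(c, b))):
1. f(cons(cons(c, c), cons(c, f(c, cons(c, c)))), cons(cons(b, f(c, cons(f(c, cons(c, b)), b))), cons(c, b)))  →  f(cons(cons(c, c), cons(c, c)), cons(cons(b, f(c, cons(f(c, cons(c, b)), b))), cons(c, b)))   [R4 at 1.2.2]
2. f(cons(cons(c, c), cons(c, c)), cons(cons(b, f(c, cons(f(c, cons(c, b)), b))), cons(c, b)))  →  c   [R1 at ε]

Reduce t₂ = cons(cons(cons(cons(f(cons(cons(b, c), cons(c, c)), cons(b, cons(c, b))), b), b), f(c, cons(b, cons(b, b)))), cons(cons(b, cons(c, b)), cons(cons(b, f(cons(b, cons(b, c)), cons(cons(cons(b, b), cons(c, c)), b))), f(cons(cons(cons(c, b), cons(b, b)), c), c)))):
1. cons(cons(cons(cons(f(cons(cons(b, c), cons(c, c)), cons(b, cons(c, b))), b), b), f(c, cons(b, cons(b, b)))), cons(cons(b, cons(c, b)), cons(cons(b, f(cons(b, cons(b, c)), cons(cons(cons(b, b), cons(c, c)), b))), f(cons(cons(cons(c, b), cons(b, b)), c), c))))  →  cons(cons(cons(cons(c, b), b), f(c, cons(b, cons(b, b)))), cons(cons(b, cons(c, b)), cons(cons(b, f(cons(b, cons(b, c)), cons(cons(cons(b, b), cons(c, c)), b))), f(cons(cons(cons(c, b), cons(b, b)), c), c))))   [R1 at 1.1.1.1]
2. cons(cons(cons(cons(c, b), b), f(c, cons(b, cons(b, b)))), cons(cons(b, cons(c, b)), cons(cons(b, f(cons(b, cons(b, c)), cons(cons(cons(b, b), cons(c, c)), b))), f(cons(cons(cons(c, b), cons(b, b)), c), c))))  →  cons(cons(cons(cons(c, b), b), b), cons(cons(b, cons(c, b)), cons(cons(b, f(cons(b, cons(b, c)), cons(cons(cons(b, b), cons(c, c)), b))), f(cons(cons(cons(c, b), cons(b, b)), c), c))))   [R4 at 1.2]
3. cons(cons(cons(cons(c, b), b), b), cons(cons(b, cons(c, b)), cons(cons(b, f(cons(b, cons(b, c)), cons(cons(cons(b, b), cons(c, c)), b))), f(cons(cons(cons(c, b), cons(b, b)), c), c))))  →  cons(cons(cons(cons(c, b), b), b), cons(cons(b, cons(c, b)), cons(cons(b, b), f(cons(cons(cons(c, b), cons(b, b)), c), c))))   [R3 at 2.2.1.2]
4. cons(cons(cons(cons(c, b), b), b), cons(cons(b, cons(c, b)), cons(cons(b, b), f(cons(cons(cons(c, b), cons(b, b)), c), c))))  →  cons(cons(cons(cons(c, b), b), b), cons(cons(b, cons(c, b)), cons(cons(b, b), cons(b, c))))   [R2 at 2.2.2]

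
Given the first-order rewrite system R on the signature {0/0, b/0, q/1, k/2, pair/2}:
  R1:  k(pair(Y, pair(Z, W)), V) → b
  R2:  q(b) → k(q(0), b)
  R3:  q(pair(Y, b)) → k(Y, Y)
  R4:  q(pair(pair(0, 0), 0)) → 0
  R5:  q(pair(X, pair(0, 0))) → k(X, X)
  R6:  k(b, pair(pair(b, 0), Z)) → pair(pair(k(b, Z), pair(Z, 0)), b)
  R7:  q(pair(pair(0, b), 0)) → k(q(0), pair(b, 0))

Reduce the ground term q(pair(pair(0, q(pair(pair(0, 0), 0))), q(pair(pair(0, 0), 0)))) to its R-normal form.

1. q(pair(pair(0, q(pair(pair(0, 0), 0))), q(pair(pair(0, 0), 0))))  →  q(pair(pair(0, 0), q(pair(pair(0, 0), 0))))   [R4 at 1.1.2]
2. q(pair(pair(0, 0), q(pair(pair(0, 0), 0))))  →  q(pair(pair(0, 0), 0))   [R4 at 1.2]
3. q(pair(pair(0, 0), 0))  →  0   [R4 at ε]

0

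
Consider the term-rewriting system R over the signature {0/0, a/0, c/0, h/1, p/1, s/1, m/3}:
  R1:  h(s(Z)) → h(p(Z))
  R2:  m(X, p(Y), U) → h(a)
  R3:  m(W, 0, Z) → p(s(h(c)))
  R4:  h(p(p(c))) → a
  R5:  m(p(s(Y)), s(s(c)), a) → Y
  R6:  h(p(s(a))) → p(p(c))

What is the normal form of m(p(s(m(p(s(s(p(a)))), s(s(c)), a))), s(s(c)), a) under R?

s(p(a))

1. m(p(s(m(p(s(s(p(a)))), s(s(c)), a))), s(s(c)), a)  →  m(p(s(s(p(a)))), s(s(c)), a)   [R5 at ε]
2. m(p(s(s(p(a)))), s(s(c)), a)  →  s(p(a))   [R5 at ε]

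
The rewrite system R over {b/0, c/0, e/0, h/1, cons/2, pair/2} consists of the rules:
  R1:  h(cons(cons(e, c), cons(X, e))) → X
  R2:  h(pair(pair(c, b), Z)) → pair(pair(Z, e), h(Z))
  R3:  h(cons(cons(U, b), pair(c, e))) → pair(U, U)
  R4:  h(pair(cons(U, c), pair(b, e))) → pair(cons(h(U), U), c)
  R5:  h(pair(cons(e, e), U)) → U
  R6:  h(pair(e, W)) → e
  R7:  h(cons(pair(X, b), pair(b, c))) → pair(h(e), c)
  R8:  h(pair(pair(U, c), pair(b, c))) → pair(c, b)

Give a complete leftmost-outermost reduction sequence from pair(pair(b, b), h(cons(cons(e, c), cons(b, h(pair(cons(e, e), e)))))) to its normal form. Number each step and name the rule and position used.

pair(pair(b, b), b)

1. pair(pair(b, b), h(cons(cons(e, c), cons(b, h(pair(cons(e, e), e))))))  →  pair(pair(b, b), h(cons(cons(e, c), cons(b, e))))   [R5 at 2.1.2.2]
2. pair(pair(b, b), h(cons(cons(e, c), cons(b, e))))  →  pair(pair(b, b), b)   [R1 at 2]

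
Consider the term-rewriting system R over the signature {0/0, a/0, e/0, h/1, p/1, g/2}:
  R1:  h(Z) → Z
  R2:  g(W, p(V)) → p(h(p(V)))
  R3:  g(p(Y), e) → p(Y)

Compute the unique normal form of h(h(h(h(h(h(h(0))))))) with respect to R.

0

1. h(h(h(h(h(h(h(0)))))))  →  h(h(h(h(h(h(0))))))   [R1 at ε]
2. h(h(h(h(h(h(0))))))  →  h(h(h(h(h(0)))))   [R1 at ε]
3. h(h(h(h(h(0)))))  →  h(h(h(h(0))))   [R1 at ε]
4. h(h(h(h(0))))  →  h(h(h(0)))   [R1 at ε]
5. h(h(h(0)))  →  h(h(0))   [R1 at ε]
6. h(h(0))  →  h(0)   [R1 at ε]
7. h(0)  →  0   [R1 at ε]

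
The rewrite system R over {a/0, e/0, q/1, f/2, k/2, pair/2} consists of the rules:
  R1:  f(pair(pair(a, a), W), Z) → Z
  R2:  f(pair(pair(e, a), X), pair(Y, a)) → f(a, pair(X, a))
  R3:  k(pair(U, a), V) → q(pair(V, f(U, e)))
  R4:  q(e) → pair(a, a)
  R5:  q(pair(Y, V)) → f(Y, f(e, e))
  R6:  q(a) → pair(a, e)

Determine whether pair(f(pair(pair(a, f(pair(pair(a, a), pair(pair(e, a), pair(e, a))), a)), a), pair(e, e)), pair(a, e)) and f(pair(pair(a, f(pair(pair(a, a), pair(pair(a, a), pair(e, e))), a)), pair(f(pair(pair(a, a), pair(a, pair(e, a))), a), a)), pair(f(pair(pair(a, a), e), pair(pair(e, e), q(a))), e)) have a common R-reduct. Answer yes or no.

Reduce t₁ = pair(f(pair(pair(a, f(pair(pair(a, a), pair(pair(e, a), pair(e, a))), a)), a), pair(e, e)), pair(a, e)):
1. pair(f(pair(pair(a, f(pair(pair(a, a), pair(pair(e, a), pair(e, a))), a)), a), pair(e, e)), pair(a, e))  →  pair(f(pair(pair(a, a), a), pair(e, e)), pair(a, e))   [R1 at 1.1.1.2]
2. pair(f(pair(pair(a, a), a), pair(e, e)), pair(a, e))  →  pair(pair(e, e), pair(a, e))   [R1 at 1]

Reduce t₂ = f(pair(pair(a, f(pair(pair(a, a), pair(pair(a, a), pair(e, e))), a)), pair(f(pair(pair(a, a), pair(a, pair(e, a))), a), a)), pair(f(pair(pair(a, a), e), pair(pair(e, e), q(a))), e)):
1. f(pair(pair(a, f(pair(pair(a, a), pair(pair(a, a), pair(e, e))), a)), pair(f(pair(pair(a, a), pair(a, pair(e, a))), a), a)), pair(f(pair(pair(a, a), e), pair(pair(e, e), q(a))), e))  →  f(pair(pair(a, a), pair(f(pair(pair(a, a), pair(a, pair(e, a))), a), a)), pair(f(pair(pair(a, a), e), pair(pair(e, e), q(a))), e))   [R1 at 1.1.2]
2. f(pair(pair(a, a), pair(f(pair(pair(a, a), pair(a, pair(e, a))), a), a)), pair(f(pair(pair(a, a), e), pair(pair(e, e), q(a))), e))  →  pair(f(pair(pair(a, a), e), pair(pair(e, e), q(a))), e)   [R1 at ε]
3. pair(f(pair(pair(a, a), e), pair(pair(e, e), q(a))), e)  →  pair(pair(pair(e, e), q(a)), e)   [R1 at 1]
4. pair(pair(pair(e, e), q(a)), e)  →  pair(pair(pair(e, e), pair(a, e)), e)   [R6 at 1.2]

no — NF(t₁) = pair(pair(e, e), pair(a, e)), NF(t₂) = pair(pair(pair(e, e), pair(a, e)), e)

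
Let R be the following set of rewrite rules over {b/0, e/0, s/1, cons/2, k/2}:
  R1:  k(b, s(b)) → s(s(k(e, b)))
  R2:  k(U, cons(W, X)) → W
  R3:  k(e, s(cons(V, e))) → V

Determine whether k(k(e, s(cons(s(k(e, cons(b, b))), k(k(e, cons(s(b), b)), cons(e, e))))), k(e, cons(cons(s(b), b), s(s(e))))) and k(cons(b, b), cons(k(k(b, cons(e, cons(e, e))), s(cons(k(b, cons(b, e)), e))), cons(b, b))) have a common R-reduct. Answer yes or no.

Reduce t₁ = k(k(e, s(cons(s(k(e, cons(b, b))), k(k(e, cons(s(b), b)), cons(e, e))))), k(e, cons(cons(s(b), b), s(s(e))))):
1. k(k(e, s(cons(s(k(e, cons(b, b))), k(k(e, cons(s(b), b)), cons(e, e))))), k(e, cons(cons(s(b), b), s(s(e)))))  →  k(k(e, s(cons(s(b), k(k(e, cons(s(b), b)), cons(e, e))))), k(e, cons(cons(s(b), b), s(s(e)))))   [R2 at 1.2.1.1.1]
2. k(k(e, s(cons(s(b), k(k(e, cons(s(b), b)), cons(e, e))))), k(e, cons(cons(s(b), b), s(s(e)))))  →  k(k(e, s(cons(s(b), e))), k(e, cons(cons(s(b), b), s(s(e)))))   [R2 at 1.2.1.2]
3. k(k(e, s(cons(s(b), e))), k(e, cons(cons(s(b), b), s(s(e)))))  →  k(s(b), k(e, cons(cons(s(b), b), s(s(e)))))   [R3 at 1]
4. k(s(b), k(e, cons(cons(s(b), b), s(s(e)))))  →  k(s(b), cons(s(b), b))   [R2 at 2]
5. k(s(b), cons(s(b), b))  →  s(b)   [R2 at ε]

Reduce t₂ = k(cons(b, b), cons(k(k(b, cons(e, cons(e, e))), s(cons(k(b, cons(b, e)), e))), cons(b, b))):
1. k(cons(b, b), cons(k(k(b, cons(e, cons(e, e))), s(cons(k(b, cons(b, e)), e))), cons(b, b)))  →  k(k(b, cons(e, cons(e, e))), s(cons(k(b, cons(b, e)), e)))   [R2 at ε]
2. k(k(b, cons(e, cons(e, e))), s(cons(k(b, cons(b, e)), e)))  →  k(e, s(cons(k(b, cons(b, e)), e)))   [R2 at 1]
3. k(e, s(cons(k(b, cons(b, e)), e)))  →  k(b, cons(b, e))   [R3 at ε]
4. k(b, cons(b, e))  →  b   [R2 at ε]

no — NF(t₁) = s(b), NF(t₂) = b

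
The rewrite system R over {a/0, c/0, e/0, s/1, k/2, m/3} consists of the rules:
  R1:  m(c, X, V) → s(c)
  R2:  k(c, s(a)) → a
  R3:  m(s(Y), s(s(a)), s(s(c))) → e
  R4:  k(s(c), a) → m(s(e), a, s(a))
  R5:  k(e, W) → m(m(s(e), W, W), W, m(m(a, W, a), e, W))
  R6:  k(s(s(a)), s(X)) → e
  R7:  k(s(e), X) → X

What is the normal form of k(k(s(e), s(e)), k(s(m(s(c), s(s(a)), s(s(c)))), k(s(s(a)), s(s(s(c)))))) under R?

1. k(k(s(e), s(e)), k(s(m(s(c), s(s(a)), s(s(c)))), k(s(s(a)), s(s(s(c))))))  →  k(s(e), k(s(m(s(c), s(s(a)), s(s(c)))), k(s(s(a)), s(s(s(c))))))   [R7 at 1]
2. k(s(e), k(s(m(s(c), s(s(a)), s(s(c)))), k(s(s(a)), s(s(s(c))))))  →  k(s(m(s(c), s(s(a)), s(s(c)))), k(s(s(a)), s(s(s(c)))))   [R7 at ε]
3. k(s(m(s(c), s(s(a)), s(s(c)))), k(s(s(a)), s(s(s(c)))))  →  k(s(e), k(s(s(a)), s(s(s(c)))))   [R3 at 1.1]
4. k(s(e), k(s(s(a)), s(s(s(c)))))  →  k(s(s(a)), s(s(s(c))))   [R7 at ε]
5. k(s(s(a)), s(s(s(c))))  →  e   [R6 at ε]

e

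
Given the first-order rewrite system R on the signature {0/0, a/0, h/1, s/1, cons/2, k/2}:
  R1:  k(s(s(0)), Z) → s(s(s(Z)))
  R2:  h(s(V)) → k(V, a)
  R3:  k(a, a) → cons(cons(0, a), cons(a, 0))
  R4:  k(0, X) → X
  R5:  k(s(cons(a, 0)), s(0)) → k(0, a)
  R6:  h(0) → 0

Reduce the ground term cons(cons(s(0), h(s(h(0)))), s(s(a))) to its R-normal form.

cons(cons(s(0), a), s(s(a)))

1. cons(cons(s(0), h(s(h(0)))), s(s(a)))  →  cons(cons(s(0), k(h(0), a)), s(s(a)))   [R2 at 1.2]
2. cons(cons(s(0), k(h(0), a)), s(s(a)))  →  cons(cons(s(0), k(0, a)), s(s(a)))   [R6 at 1.2.1]
3. cons(cons(s(0), k(0, a)), s(s(a)))  →  cons(cons(s(0), a), s(s(a)))   [R4 at 1.2]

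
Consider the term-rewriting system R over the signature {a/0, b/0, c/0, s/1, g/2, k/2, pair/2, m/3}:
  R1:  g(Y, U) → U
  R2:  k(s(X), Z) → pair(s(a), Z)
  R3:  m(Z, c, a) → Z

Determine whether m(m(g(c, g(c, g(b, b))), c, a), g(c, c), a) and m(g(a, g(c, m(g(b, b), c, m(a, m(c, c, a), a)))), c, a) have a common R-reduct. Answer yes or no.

yes — NF(t₁) = b, NF(t₂) = b

Reduce t₁ = m(m(g(c, g(c, g(b, b))), c, a), g(c, c), a):
1. m(m(g(c, g(c, g(b, b))), c, a), g(c, c), a)  →  m(g(c, g(c, g(b, b))), g(c, c), a)   [R3 at 1]
2. m(g(c, g(c, g(b, b))), g(c, c), a)  →  m(g(c, g(b, b)), g(c, c), a)   [R1 at 1]
3. m(g(c, g(b, b)), g(c, c), a)  →  m(g(b, b), g(c, c), a)   [R1 at 1]
4. m(g(b, b), g(c, c), a)  →  m(b, g(c, c), a)   [R1 at 1]
5. m(b, g(c, c), a)  →  m(b, c, a)   [R1 at 2]
6. m(b, c, a)  →  b   [R3 at ε]

Reduce t₂ = m(g(a, g(c, m(g(b, b), c, m(a, m(c, c, a), a)))), c, a):
1. m(g(a, g(c, m(g(b, b), c, m(a, m(c, c, a), a)))), c, a)  →  g(a, g(c, m(g(b, b), c, m(a, m(c, c, a), a))))   [R3 at ε]
2. g(a, g(c, m(g(b, b), c, m(a, m(c, c, a), a))))  →  g(c, m(g(b, b), c, m(a, m(c, c, a), a)))   [R1 at ε]
3. g(c, m(g(b, b), c, m(a, m(c, c, a), a)))  →  m(g(b, b), c, m(a, m(c, c, a), a))   [R1 at ε]
4. m(g(b, b), c, m(a, m(c, c, a), a))  →  m(b, c, m(a, m(c, c, a), a))   [R1 at 1]
5. m(b, c, m(a, m(c, c, a), a))  →  m(b, c, m(a, c, a))   [R3 at 3.2]
6. m(b, c, m(a, c, a))  →  m(b, c, a)   [R3 at 3]
7. m(b, c, a)  →  b   [R3 at ε]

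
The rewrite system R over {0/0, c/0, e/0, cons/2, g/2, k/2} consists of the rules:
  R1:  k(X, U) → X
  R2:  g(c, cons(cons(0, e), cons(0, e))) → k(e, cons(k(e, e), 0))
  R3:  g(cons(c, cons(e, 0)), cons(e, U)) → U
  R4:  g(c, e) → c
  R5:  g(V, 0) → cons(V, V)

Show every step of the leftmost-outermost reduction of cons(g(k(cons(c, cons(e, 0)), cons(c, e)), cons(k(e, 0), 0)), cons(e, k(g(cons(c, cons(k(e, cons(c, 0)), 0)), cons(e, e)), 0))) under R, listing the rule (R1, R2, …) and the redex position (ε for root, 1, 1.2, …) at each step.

cons(0, cons(e, e))

1. cons(g(k(cons(c, cons(e, 0)), cons(c, e)), cons(k(e, 0), 0)), cons(e, k(g(cons(c, cons(k(e, cons(c, 0)), 0)), cons(e, e)), 0)))  →  cons(g(cons(c, cons(e, 0)), cons(k(e, 0), 0)), cons(e, k(g(cons(c, cons(k(e, cons(c, 0)), 0)), cons(e, e)), 0)))   [R1 at 1.1]
2. cons(g(cons(c, cons(e, 0)), cons(k(e, 0), 0)), cons(e, k(g(cons(c, cons(k(e, cons(c, 0)), 0)), cons(e, e)), 0)))  →  cons(g(cons(c, cons(e, 0)), cons(e, 0)), cons(e, k(g(cons(c, cons(k(e, cons(c, 0)), 0)), cons(e, e)), 0)))   [R1 at 1.2.1]
3. cons(g(cons(c, cons(e, 0)), cons(e, 0)), cons(e, k(g(cons(c, cons(k(e, cons(c, 0)), 0)), cons(e, e)), 0)))  →  cons(0, cons(e, k(g(cons(c, cons(k(e, cons(c, 0)), 0)), cons(e, e)), 0)))   [R3 at 1]
4. cons(0, cons(e, k(g(cons(c, cons(k(e, cons(c, 0)), 0)), cons(e, e)), 0)))  →  cons(0, cons(e, g(cons(c, cons(k(e, cons(c, 0)), 0)), cons(e, e))))   [R1 at 2.2]
5. cons(0, cons(e, g(cons(c, cons(k(e, cons(c, 0)), 0)), cons(e, e))))  →  cons(0, cons(e, g(cons(c, cons(e, 0)), cons(e, e))))   [R1 at 2.2.1.2.1]
6. cons(0, cons(e, g(cons(c, cons(e, 0)), cons(e, e))))  →  cons(0, cons(e, e))   [R3 at 2.2]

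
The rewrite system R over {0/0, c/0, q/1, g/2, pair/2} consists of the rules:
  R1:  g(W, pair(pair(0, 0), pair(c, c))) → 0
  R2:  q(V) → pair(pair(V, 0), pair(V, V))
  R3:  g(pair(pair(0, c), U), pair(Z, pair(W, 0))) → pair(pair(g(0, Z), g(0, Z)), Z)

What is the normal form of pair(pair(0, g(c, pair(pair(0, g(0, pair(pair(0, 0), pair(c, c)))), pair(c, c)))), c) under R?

pair(pair(0, 0), c)

1. pair(pair(0, g(c, pair(pair(0, g(0, pair(pair(0, 0), pair(c, c)))), pair(c, c)))), c)  →  pair(pair(0, g(c, pair(pair(0, 0), pair(c, c)))), c)   [R1 at 1.2.2.1.2]
2. pair(pair(0, g(c, pair(pair(0, 0), pair(c, c)))), c)  →  pair(pair(0, 0), c)   [R1 at 1.2]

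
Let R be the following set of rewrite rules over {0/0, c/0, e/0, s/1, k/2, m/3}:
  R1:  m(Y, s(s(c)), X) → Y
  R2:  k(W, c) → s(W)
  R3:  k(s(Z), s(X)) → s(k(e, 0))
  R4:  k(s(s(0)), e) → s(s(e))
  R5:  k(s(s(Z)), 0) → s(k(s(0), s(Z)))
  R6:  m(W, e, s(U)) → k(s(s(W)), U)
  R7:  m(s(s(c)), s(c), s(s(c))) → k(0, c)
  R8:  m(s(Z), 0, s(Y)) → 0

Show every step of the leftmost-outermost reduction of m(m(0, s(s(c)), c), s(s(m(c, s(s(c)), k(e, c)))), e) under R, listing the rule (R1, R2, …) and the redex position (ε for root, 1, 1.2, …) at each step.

1. m(m(0, s(s(c)), c), s(s(m(c, s(s(c)), k(e, c)))), e)  →  m(0, s(s(m(c, s(s(c)), k(e, c)))), e)   [R1 at 1]
2. m(0, s(s(m(c, s(s(c)), k(e, c)))), e)  →  m(0, s(s(c)), e)   [R1 at 2.1.1]
3. m(0, s(s(c)), e)  →  0   [R1 at ε]

0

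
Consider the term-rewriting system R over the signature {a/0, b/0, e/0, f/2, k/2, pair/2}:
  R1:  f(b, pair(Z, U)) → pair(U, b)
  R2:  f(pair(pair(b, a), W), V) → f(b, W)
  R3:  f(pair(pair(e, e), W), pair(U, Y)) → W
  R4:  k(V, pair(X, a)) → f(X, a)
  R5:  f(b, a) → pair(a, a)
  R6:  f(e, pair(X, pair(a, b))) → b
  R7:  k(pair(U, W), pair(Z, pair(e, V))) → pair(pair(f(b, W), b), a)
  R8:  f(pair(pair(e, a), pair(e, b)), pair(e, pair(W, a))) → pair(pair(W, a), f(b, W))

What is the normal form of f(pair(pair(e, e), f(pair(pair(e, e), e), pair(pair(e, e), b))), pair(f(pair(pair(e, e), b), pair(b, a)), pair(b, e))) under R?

e

1. f(pair(pair(e, e), f(pair(pair(e, e), e), pair(pair(e, e), b))), pair(f(pair(pair(e, e), b), pair(b, a)), pair(b, e)))  →  f(pair(pair(e, e), e), pair(pair(e, e), b))   [R3 at ε]
2. f(pair(pair(e, e), e), pair(pair(e, e), b))  →  e   [R3 at ε]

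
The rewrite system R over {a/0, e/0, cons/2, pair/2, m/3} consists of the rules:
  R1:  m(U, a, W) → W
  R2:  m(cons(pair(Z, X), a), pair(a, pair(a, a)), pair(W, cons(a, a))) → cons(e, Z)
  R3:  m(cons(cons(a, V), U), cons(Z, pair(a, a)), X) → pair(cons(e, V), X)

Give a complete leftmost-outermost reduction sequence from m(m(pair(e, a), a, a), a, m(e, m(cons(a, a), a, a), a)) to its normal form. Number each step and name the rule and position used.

1. m(m(pair(e, a), a, a), a, m(e, m(cons(a, a), a, a), a))  →  m(e, m(cons(a, a), a, a), a)   [R1 at ε]
2. m(e, m(cons(a, a), a, a), a)  →  m(e, a, a)   [R1 at 2]
3. m(e, a, a)  →  a   [R1 at ε]

a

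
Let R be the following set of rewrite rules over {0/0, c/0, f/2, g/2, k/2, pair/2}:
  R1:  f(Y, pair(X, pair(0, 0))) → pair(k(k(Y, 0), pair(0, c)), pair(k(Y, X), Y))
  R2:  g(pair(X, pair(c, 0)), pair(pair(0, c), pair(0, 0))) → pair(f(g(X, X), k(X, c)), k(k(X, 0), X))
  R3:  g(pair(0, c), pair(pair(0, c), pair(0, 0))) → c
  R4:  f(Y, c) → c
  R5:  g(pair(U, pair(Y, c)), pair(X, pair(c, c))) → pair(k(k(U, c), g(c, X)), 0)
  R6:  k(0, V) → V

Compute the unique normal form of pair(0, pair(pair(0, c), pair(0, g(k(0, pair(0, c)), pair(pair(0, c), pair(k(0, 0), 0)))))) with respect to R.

1. pair(0, pair(pair(0, c), pair(0, g(k(0, pair(0, c)), pair(pair(0, c), pair(k(0, 0), 0))))))  →  pair(0, pair(pair(0, c), pair(0, g(pair(0, c), pair(pair(0, c), pair(k(0, 0), 0))))))   [R6 at 2.2.2.1]
2. pair(0, pair(pair(0, c), pair(0, g(pair(0, c), pair(pair(0, c), pair(k(0, 0), 0))))))  →  pair(0, pair(pair(0, c), pair(0, g(pair(0, c), pair(pair(0, c), pair(0, 0))))))   [R6 at 2.2.2.2.2.1]
3. pair(0, pair(pair(0, c), pair(0, g(pair(0, c), pair(pair(0, c), pair(0, 0))))))  →  pair(0, pair(pair(0, c), pair(0, c)))   [R3 at 2.2.2]

pair(0, pair(pair(0, c), pair(0, c)))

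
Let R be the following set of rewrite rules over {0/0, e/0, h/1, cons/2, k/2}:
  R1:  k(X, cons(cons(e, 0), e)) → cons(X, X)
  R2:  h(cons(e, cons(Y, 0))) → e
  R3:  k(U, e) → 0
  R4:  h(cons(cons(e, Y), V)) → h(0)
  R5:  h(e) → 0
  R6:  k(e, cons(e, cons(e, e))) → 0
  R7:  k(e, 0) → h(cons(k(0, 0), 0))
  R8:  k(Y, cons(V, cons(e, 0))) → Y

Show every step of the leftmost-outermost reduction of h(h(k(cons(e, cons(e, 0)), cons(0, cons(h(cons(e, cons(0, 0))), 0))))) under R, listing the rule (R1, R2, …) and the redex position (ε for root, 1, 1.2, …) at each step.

0

1. h(h(k(cons(e, cons(e, 0)), cons(0, cons(h(cons(e, cons(0, 0))), 0)))))  →  h(h(k(cons(e, cons(e, 0)), cons(0, cons(e, 0)))))   [R2 at 1.1.2.2.1]
2. h(h(k(cons(e, cons(e, 0)), cons(0, cons(e, 0)))))  →  h(h(cons(e, cons(e, 0))))   [R8 at 1.1]
3. h(h(cons(e, cons(e, 0))))  →  h(e)   [R2 at 1]
4. h(e)  →  0   [R5 at ε]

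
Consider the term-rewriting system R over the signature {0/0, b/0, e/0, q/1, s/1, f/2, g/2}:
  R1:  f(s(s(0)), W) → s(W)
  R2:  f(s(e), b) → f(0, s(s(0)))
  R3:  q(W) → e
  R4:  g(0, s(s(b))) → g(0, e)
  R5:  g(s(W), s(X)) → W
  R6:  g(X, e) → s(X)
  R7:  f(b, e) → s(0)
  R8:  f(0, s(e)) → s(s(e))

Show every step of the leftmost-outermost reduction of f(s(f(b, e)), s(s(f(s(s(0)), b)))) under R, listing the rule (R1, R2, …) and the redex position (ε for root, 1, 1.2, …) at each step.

s(s(s(s(b))))

1. f(s(f(b, e)), s(s(f(s(s(0)), b))))  →  f(s(s(0)), s(s(f(s(s(0)), b))))   [R7 at 1.1]
2. f(s(s(0)), s(s(f(s(s(0)), b))))  →  s(s(s(f(s(s(0)), b))))   [R1 at ε]
3. s(s(s(f(s(s(0)), b))))  →  s(s(s(s(b))))   [R1 at 1.1.1]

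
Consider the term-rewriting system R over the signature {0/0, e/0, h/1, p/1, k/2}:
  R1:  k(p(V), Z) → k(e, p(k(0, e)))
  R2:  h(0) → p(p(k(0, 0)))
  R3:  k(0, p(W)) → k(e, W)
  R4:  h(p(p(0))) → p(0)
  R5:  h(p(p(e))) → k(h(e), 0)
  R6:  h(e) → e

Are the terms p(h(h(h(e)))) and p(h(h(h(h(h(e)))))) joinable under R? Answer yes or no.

Reduce t₁ = p(h(h(h(e)))):
1. p(h(h(h(e))))  →  p(h(h(e)))   [R6 at 1.1.1]
2. p(h(h(e)))  →  p(h(e))   [R6 at 1.1]
3. p(h(e))  →  p(e)   [R6 at 1]

Reduce t₂ = p(h(h(h(h(h(e)))))):
1. p(h(h(h(h(h(e))))))  →  p(h(h(h(h(e)))))   [R6 at 1.1.1.1.1]
2. p(h(h(h(h(e)))))  →  p(h(h(h(e))))   [R6 at 1.1.1.1]
3. p(h(h(h(e))))  →  p(h(h(e)))   [R6 at 1.1.1]
4. p(h(h(e)))  →  p(h(e))   [R6 at 1.1]
5. p(h(e))  →  p(e)   [R6 at 1]

yes — NF(t₁) = p(e), NF(t₂) = p(e)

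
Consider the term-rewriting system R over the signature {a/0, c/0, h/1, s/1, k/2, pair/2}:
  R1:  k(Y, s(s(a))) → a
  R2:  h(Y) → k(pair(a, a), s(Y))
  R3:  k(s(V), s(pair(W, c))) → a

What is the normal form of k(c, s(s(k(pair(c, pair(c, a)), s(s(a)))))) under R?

a

1. k(c, s(s(k(pair(c, pair(c, a)), s(s(a))))))  →  k(c, s(s(a)))   [R1 at 2.1.1]
2. k(c, s(s(a)))  →  a   [R1 at ε]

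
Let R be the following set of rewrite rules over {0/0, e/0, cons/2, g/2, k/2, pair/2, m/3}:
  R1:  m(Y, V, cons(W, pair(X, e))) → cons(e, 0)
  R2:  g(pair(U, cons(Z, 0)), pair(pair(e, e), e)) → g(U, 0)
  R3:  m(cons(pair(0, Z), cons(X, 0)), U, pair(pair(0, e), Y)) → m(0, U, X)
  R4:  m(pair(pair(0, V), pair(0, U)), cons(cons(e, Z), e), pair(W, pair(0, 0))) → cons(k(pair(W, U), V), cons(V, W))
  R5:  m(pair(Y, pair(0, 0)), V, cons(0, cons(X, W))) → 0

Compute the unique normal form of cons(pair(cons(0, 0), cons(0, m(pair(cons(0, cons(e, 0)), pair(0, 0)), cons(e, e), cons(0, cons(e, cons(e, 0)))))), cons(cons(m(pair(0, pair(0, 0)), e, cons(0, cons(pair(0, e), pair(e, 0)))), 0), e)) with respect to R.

1. cons(pair(cons(0, 0), cons(0, m(pair(cons(0, cons(e, 0)), pair(0, 0)), cons(e, e), cons(0, cons(e, cons(e, 0)))))), cons(cons(m(pair(0, pair(0, 0)), e, cons(0, cons(pair(0, e), pair(e, 0)))), 0), e))  →  cons(pair(cons(0, 0), cons(0, 0)), cons(cons(m(pair(0, pair(0, 0)), e, cons(0, cons(pair(0, e), pair(e, 0)))), 0), e))   [R5 at 1.2.2]
2. cons(pair(cons(0, 0), cons(0, 0)), cons(cons(m(pair(0, pair(0, 0)), e, cons(0, cons(pair(0, e), pair(e, 0)))), 0), e))  →  cons(pair(cons(0, 0), cons(0, 0)), cons(cons(0, 0), e))   [R5 at 2.1.1]

cons(pair(cons(0, 0), cons(0, 0)), cons(cons(0, 0), e))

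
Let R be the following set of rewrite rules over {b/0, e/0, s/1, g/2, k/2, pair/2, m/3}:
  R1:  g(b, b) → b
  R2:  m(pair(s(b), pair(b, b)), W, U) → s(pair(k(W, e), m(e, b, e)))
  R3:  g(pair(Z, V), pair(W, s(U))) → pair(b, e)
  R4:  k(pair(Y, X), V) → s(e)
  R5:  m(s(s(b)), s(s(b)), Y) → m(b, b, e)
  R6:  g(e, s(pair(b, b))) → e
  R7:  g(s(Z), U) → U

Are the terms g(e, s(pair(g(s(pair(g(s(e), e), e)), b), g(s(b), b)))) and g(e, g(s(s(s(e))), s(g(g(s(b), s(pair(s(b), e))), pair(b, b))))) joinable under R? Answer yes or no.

Reduce t₁ = g(e, s(pair(g(s(pair(g(s(e), e), e)), b), g(s(b), b)))):
1. g(e, s(pair(g(s(pair(g(s(e), e), e)), b), g(s(b), b))))  →  g(e, s(pair(b, g(s(b), b))))   [R7 at 2.1.1]
2. g(e, s(pair(b, g(s(b), b))))  →  g(e, s(pair(b, b)))   [R7 at 2.1.2]
3. g(e, s(pair(b, b)))  →  e   [R6 at ε]

Reduce t₂ = g(e, g(s(s(s(e))), s(g(g(s(b), s(pair(s(b), e))), pair(b, b))))):
1. g(e, g(s(s(s(e))), s(g(g(s(b), s(pair(s(b), e))), pair(b, b)))))  →  g(e, s(g(g(s(b), s(pair(s(b), e))), pair(b, b))))   [R7 at 2]
2. g(e, s(g(g(s(b), s(pair(s(b), e))), pair(b, b))))  →  g(e, s(g(s(pair(s(b), e)), pair(b, b))))   [R7 at 2.1.1]
3. g(e, s(g(s(pair(s(b), e)), pair(b, b))))  →  g(e, s(pair(b, b)))   [R7 at 2.1]
4. g(e, s(pair(b, b)))  →  e   [R6 at ε]

yes — NF(t₁) = e, NF(t₂) = e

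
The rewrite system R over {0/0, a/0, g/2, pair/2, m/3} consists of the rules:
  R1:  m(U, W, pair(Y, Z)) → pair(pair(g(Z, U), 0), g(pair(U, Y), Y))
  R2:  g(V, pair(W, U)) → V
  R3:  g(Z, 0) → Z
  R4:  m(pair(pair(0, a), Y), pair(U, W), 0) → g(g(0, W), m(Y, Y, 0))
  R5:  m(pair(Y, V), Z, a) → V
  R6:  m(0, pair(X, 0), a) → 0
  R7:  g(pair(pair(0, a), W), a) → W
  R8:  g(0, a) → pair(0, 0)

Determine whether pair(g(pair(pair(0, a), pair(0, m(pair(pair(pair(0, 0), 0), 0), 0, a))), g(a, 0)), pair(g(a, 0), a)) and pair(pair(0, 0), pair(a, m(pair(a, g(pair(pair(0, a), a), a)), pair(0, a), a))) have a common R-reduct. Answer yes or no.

yes — NF(t₁) = pair(pair(0, 0), pair(a, a)), NF(t₂) = pair(pair(0, 0), pair(a, a))

Reduce t₁ = pair(g(pair(pair(0, a), pair(0, m(pair(pair(pair(0, 0), 0), 0), 0, a))), g(a, 0)), pair(g(a, 0), a)):
1. pair(g(pair(pair(0, a), pair(0, m(pair(pair(pair(0, 0), 0), 0), 0, a))), g(a, 0)), pair(g(a, 0), a))  →  pair(g(pair(pair(0, a), pair(0, 0)), g(a, 0)), pair(g(a, 0), a))   [R5 at 1.1.2.2]
2. pair(g(pair(pair(0, a), pair(0, 0)), g(a, 0)), pair(g(a, 0), a))  →  pair(g(pair(pair(0, a), pair(0, 0)), a), pair(g(a, 0), a))   [R3 at 1.2]
3. pair(g(pair(pair(0, a), pair(0, 0)), a), pair(g(a, 0), a))  →  pair(pair(0, 0), pair(g(a, 0), a))   [R7 at 1]
4. pair(pair(0, 0), pair(g(a, 0), a))  →  pair(pair(0, 0), pair(a, a))   [R3 at 2.1]

Reduce t₂ = pair(pair(0, 0), pair(a, m(pair(a, g(pair(pair(0, a), a), a)), pair(0, a), a))):
1. pair(pair(0, 0), pair(a, m(pair(a, g(pair(pair(0, a), a), a)), pair(0, a), a)))  →  pair(pair(0, 0), pair(a, g(pair(pair(0, a), a), a)))   [R5 at 2.2]
2. pair(pair(0, 0), pair(a, g(pair(pair(0, a), a), a)))  →  pair(pair(0, 0), pair(a, a))   [R7 at 2.2]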